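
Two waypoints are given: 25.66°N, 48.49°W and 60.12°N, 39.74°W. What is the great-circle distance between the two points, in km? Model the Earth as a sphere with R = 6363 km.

cos σ = sin φ₁ sin φ₂ + cos φ₁ cos φ₂ cos Δλ
      = sin(25.66°)sin(60.12°) + cos(25.66°)cos(60.12°)cos(8.75°) = 0.8193
σ = 34.986° → d = Rσ = 6363·0.61062 = 3885 km

3885 km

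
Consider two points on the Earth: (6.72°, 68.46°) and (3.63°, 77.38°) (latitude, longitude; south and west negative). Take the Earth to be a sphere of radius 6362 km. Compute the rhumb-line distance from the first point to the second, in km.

Δψ = ln[tan(π/4+φ₂/2)/tan(π/4+φ₁/2)] = -0.0542;  Δφ = -0.0539 rad,  Δλ = +0.1557 rad
q = Δφ/Δψ = 0.9958
d = R·√(Δφ² + q²Δλ²) = 6362·0.16414 = 1044 km

1044 km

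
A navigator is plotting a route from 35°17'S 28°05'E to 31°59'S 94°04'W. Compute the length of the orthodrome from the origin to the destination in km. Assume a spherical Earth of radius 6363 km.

cos σ = sin φ₁ sin φ₂ + cos φ₁ cos φ₂ cos Δλ
      = sin(-35.28°)sin(-31.98°) + cos(-35.28°)cos(-31.98°)cos(-122.15°) = -0.0625
σ = 93.583° → d = Rσ = 6363·1.63334 = 10393 km

10393 km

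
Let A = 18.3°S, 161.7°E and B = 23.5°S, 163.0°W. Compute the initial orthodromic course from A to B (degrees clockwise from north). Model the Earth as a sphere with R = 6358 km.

N = sin Δλ·cos φ₂ = +0.5299;  D = cos φ₁ sin φ₂ − sin φ₁ cos φ₂ cos Δλ = -0.1436
initial course = atan2(N, D) = 105.16°

105.2°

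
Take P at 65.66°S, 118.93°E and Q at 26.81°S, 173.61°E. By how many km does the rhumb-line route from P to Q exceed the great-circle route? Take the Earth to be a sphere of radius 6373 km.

Great circle: cos σ = sin φ₁ sin φ₂ + cos φ₁ cos φ₂ cos Δλ,  σ = 0.8974 rad → d_gc = 5719.4 km
Rhumb line: Δψ = +1.0481, q = Δφ/Δψ = 0.6470, d_rh = R√(Δφ²+q²Δλ²) = 5844.4 km
Excess = 5844.4 − 5719.4 = 125.0 ≈ 125 km

125 km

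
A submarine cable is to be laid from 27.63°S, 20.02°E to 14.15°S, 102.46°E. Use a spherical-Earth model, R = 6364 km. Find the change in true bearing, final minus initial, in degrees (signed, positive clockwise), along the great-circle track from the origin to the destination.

-34.9°

Initial bearing θ₁ = atan2(sin Δλ cos φ₂, cos φ₁ sin φ₂ − sin φ₁ cos φ₂ cos Δλ) = 99.30°
Final bearing θ₂ = (initial bearing from the destination back to the start) + 180° = 64.38°
Δθ = θ₂ − θ₁ = -34.9°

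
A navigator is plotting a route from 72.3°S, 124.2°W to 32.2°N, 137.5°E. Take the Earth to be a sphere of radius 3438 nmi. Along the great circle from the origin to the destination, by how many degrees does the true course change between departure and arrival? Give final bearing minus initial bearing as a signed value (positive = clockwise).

Initial bearing θ₁ = atan2(sin Δλ cos φ₂, cos φ₁ sin φ₂ − sin φ₁ cos φ₂ cos Δλ) = 273.12°
Final bearing θ₂ = (initial bearing from the destination back to the start) + 180° = 338.98°
Δθ = θ₂ − θ₁ = +65.9°

+65.9°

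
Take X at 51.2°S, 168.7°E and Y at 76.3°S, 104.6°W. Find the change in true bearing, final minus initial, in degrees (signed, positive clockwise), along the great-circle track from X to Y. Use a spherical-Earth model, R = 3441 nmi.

-81.9°

At departure: θ₁ = atan2(sin Δλ cos φ₂, cos φ₁ sin φ₂ − sin φ₁ cos φ₂ cos Δλ) = 158.43°
At arrival: θ₂ = atan2(sin Δλ cos φ₁, −cos φ₂ sin φ₁ + sin φ₂ cos φ₁ cos Δλ) = 76.56°
Δθ = θ₂ − θ₁ = -81.9°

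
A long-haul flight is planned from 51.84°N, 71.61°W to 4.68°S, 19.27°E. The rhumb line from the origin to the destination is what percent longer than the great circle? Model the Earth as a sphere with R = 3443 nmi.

Great circle: σ = 1.6445 rad → d_gc = Rσ = 5661.9 nmi
Rhumb: Δφ = -0.9865, Δλ = +1.5862, Δψ = -1.1434, q = Δφ/Δψ = 0.8627 → d_rh = R√(Δφ²+q²Δλ²) = 5808.1 nmi
Excess = (5808.1 − 5661.9) / 5661.9 = 146.2 / 5661.9 = 2.58% ≈ 2.6%

2.6%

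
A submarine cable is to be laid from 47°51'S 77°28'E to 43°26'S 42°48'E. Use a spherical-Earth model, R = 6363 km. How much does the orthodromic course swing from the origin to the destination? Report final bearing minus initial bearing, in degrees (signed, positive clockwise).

Initial bearing θ₁ = atan2(sin Δλ cos φ₂, cos φ₁ sin φ₂ − sin φ₁ cos φ₂ cos Δλ) = 267.43°
Final bearing θ₂ = (initial bearing from the destination back to the start) + 180° = 292.60°
Δθ = θ₂ − θ₁ = +25.2°

+25.2°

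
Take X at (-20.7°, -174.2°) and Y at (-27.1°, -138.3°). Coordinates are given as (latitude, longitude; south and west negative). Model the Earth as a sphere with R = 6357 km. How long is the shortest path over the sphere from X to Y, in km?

cos σ = sin φ₁ sin φ₂ + cos φ₁ cos φ₂ cos Δλ
      = sin(-20.70°)sin(-27.10°) + cos(-20.70°)cos(-27.10°)cos(35.90°) = 0.8356
σ = 33.324° → d = Rσ = 6357·0.58161 = 3697 km

3697 km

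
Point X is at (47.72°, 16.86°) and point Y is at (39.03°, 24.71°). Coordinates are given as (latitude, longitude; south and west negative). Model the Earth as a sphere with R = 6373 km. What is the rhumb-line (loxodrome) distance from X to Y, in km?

1155 km

Δψ = ln[tan(π/4+φ₂/2)/tan(π/4+φ₁/2)] = -0.2092;  Δφ = -0.1517 rad,  Δλ = +0.1370 rad
q = Δφ/Δψ = 0.7249
d = R·√(Δφ² + q²Δλ²) = 6373·0.18130 = 1155 km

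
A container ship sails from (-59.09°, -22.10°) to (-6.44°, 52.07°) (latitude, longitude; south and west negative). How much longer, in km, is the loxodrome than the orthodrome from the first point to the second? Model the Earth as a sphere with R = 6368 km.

226 km

Great circle: cos σ = sin φ₁ sin φ₂ + cos φ₁ cos φ₂ cos Δλ,  σ = 1.3331 rad → d_gc = 8489.1 km
Rhumb line: Δψ = +1.1730, q = Δφ/Δψ = 0.7834, d_rh = R√(Δφ²+q²Δλ²) = 8714.7 km
Excess = 8714.7 − 8489.1 = 225.6 ≈ 226 km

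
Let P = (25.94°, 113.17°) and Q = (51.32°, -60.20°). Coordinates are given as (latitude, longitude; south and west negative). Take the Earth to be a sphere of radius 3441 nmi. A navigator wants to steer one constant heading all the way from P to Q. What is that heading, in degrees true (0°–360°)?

280.8°

Meridional parts: M(φ₁)=+0.4690, M(φ₂)=+1.0470 → ΔM = +0.5780;  Δλ = -3.0259 rad
tan C = Δλ / ΔM = -5.2353 → C = 280.81°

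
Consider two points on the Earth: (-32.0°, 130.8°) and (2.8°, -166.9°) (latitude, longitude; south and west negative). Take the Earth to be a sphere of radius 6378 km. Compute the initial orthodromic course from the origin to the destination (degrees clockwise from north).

N = sin Δλ·cos φ₂ = +0.8843;  D = cos φ₁ sin φ₂ − sin φ₁ cos φ₂ cos Δλ = +0.2875
initial course = atan2(N, D) = 71.99°

72.0°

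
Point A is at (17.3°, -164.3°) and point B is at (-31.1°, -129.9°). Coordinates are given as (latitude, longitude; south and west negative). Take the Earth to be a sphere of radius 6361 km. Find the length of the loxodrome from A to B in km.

6509 km

Rhumb course C = atan2(Δλ, Δψ) with Δψ = ln[tan(π/4+φ₂/2)/tan(π/4+φ₁/2)] = -0.8782, Δλ = +0.6004 → C = 145.64°
d = R·|Δφ| / |cos C| = 6361·0.84474 / 0.82553 = 6509 km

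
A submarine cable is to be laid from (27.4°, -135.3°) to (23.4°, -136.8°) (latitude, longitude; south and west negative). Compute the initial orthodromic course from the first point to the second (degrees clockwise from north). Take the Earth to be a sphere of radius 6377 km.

199.0°

θ = atan2( sin Δλ·cos φ₂ ,  cos φ₁ sin φ₂ − sin φ₁ cos φ₂ cos Δλ )
  = atan2(-0.0240, -0.0696) = 199.04°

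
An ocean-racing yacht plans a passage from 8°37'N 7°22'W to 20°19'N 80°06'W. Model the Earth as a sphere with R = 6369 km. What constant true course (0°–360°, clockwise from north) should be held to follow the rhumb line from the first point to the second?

279.5°

Δψ = ln[tan(π/4+φ₂/2)/tan(π/4+φ₁/2)] = +0.2113
Δλ = -1.2694 rad (taken the short way round)
course = atan2(Δλ, Δψ) = 279.45°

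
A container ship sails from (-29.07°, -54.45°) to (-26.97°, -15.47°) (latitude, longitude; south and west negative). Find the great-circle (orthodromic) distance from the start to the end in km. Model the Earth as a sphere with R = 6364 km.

Haversine: a = sin²(Δφ/2)+cos φ₁ cos φ₂ sin²(Δλ/2) = 0.08705;  σ = 2·atan2(√a,√(1−a))
σ = 34.320° → d = Rσ = 6364·0.59900 = 3812 km

3812 km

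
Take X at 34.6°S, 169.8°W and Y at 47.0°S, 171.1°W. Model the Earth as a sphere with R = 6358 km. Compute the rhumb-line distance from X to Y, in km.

1380 km

Δψ = ln[tan(π/4+φ₂/2)/tan(π/4+φ₁/2)] = -0.2873;  Δφ = -0.2164 rad,  Δλ = -0.0227 rad
q = Δφ/Δψ = 0.7533
d = R·√(Δφ² + q²Δλ²) = 6358·0.21709 = 1380 km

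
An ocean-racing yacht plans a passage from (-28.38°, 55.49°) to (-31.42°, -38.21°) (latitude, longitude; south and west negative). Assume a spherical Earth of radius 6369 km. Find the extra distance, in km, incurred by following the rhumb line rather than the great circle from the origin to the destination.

Great circle: cos σ = sin φ₁ sin φ₂ + cos φ₁ cos φ₂ cos Δλ,  σ = 1.3701 rad → d_gc = 8726.3 km
Rhumb line: Δψ = -0.0612, q = Δφ/Δψ = 0.8667, d_rh = R√(Δφ²+q²Δλ²) = 9033.9 km
Excess = 9033.9 − 8726.3 = 307.6 ≈ 308 km

308 km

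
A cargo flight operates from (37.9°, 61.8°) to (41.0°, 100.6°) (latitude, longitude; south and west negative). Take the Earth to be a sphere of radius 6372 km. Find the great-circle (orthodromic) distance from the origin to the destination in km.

cos σ = sin φ₁ sin φ₂ + cos φ₁ cos φ₂ cos Δλ
      = sin(37.90°)sin(41.00°) + cos(37.90°)cos(41.00°)cos(38.80°) = 0.8671
σ = 29.874° → d = Rσ = 6372·0.52139 = 3322 km

3322 km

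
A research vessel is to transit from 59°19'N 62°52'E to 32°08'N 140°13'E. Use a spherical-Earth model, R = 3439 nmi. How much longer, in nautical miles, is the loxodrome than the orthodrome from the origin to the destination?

Great circle: cos σ = sin φ₁ sin φ₂ + cos φ₁ cos φ₂ cos Δλ,  σ = 0.9860 rad → d_gc = 3390.7 nmi
Rhumb line: Δψ = -0.7006, q = Δφ/Δψ = 0.6772, d_rh = R√(Δφ²+q²Δλ²) = 3542.3 nmi
Excess = 3542.3 − 3390.7 = 151.6 ≈ 152 nmi

152 nmi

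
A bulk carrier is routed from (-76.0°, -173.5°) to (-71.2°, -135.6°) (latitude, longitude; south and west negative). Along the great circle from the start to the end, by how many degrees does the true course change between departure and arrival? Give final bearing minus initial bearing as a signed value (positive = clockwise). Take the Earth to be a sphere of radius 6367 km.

-36.5°

At departure: θ₁ = atan2(sin Δλ cos φ₂, cos φ₁ sin φ₂ − sin φ₁ cos φ₂ cos Δλ) = 84.88°
At arrival: θ₂ = atan2(sin Δλ cos φ₁, −cos φ₂ sin φ₁ + sin φ₂ cos φ₁ cos Δλ) = 48.39°
Δθ = θ₂ − θ₁ = -36.5°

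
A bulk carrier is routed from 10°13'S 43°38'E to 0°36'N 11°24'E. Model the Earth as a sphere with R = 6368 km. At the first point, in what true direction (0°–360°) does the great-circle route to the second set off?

N = sin Δλ·cos φ₂ = -0.5333;  D = cos φ₁ sin φ₂ − sin φ₁ cos φ₂ cos Δλ = +0.1603
initial course = atan2(N, D) = 286.73°

286.7°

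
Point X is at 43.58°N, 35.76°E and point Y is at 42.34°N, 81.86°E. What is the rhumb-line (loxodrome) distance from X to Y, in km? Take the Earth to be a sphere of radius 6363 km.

Δψ = ln[tan(π/4+φ₂/2)/tan(π/4+φ₁/2)] = -0.0296;  Δφ = -0.0216 rad,  Δλ = +0.8046 rad
q = Δφ/Δψ = 0.7318
d = R·√(Δφ² + q²Δλ²) = 6363·0.58919 = 3749 km

3749 km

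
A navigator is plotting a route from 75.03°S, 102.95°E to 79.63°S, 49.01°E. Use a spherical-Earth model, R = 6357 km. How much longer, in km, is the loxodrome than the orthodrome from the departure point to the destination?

48 km

Great circle: cos σ = sin φ₁ sin φ₂ + cos φ₁ cos φ₂ cos Δλ,  σ = 0.2118 rad → d_gc = 1346.5 km
Rhumb line: Δψ = -0.3701, q = Δφ/Δψ = 0.2169, d_rh = R√(Δφ²+q²Δλ²) = 1394.9 km
Excess = 1394.9 − 1346.5 = 48.4 ≈ 48 km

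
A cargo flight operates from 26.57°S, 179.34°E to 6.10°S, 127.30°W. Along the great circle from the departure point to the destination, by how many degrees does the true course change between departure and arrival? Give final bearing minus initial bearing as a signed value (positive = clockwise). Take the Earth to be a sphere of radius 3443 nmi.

-16.3°

Initial bearing θ₁ = atan2(sin Δλ cos φ₂, cos φ₁ sin φ₂ − sin φ₁ cos φ₂ cos Δλ) = 77.95°
Final bearing θ₂ = (initial bearing from the destination back to the start) + 180° = 61.60°
Δθ = θ₂ − θ₁ = -16.3°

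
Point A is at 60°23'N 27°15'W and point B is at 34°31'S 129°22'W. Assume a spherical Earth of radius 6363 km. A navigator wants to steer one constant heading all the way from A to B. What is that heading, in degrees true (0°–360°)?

222.1°

Meridional parts: M(φ₁)=+1.3304, M(φ₂)=-0.6426 → ΔM = -1.9730;  Δλ = -1.7823 rad
tan C = Δλ / ΔM = +0.9033 → C = 222.09°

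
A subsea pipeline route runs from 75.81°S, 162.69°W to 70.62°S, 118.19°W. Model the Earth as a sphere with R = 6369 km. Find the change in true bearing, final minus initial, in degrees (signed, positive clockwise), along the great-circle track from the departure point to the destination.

-42.8°

Initial bearing θ₁ = atan2(sin Δλ cos φ₂, cos φ₁ sin φ₂ − sin φ₁ cos φ₂ cos Δλ) = 90.44°
Final bearing θ₂ = (initial bearing from the destination back to the start) + 180° = 47.62°
Δθ = θ₂ − θ₁ = -42.8°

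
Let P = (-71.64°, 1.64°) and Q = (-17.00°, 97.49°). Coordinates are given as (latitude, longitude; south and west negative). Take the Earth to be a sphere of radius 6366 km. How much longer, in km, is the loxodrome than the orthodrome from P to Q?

Great circle: cos σ = sin φ₁ sin φ₂ + cos φ₁ cos φ₂ cos Δλ,  σ = 1.3214 rad → d_gc = 8412.2 km
Rhumb line: Δψ = +1.5214, q = Δφ/Δψ = 0.6268, d_rh = R√(Δφ²+q²Δλ²) = 9023.1 km
Excess = 9023.1 − 8412.2 = 610.9 ≈ 611 km

611 km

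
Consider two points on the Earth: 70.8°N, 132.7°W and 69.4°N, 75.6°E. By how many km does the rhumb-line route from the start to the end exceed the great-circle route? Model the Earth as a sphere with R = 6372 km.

1456 km

Great circle: cos σ = sin φ₁ sin φ₂ + cos φ₁ cos φ₂ cos Δλ,  σ = 0.6727 rad → d_gc = 4286.7 km
Rhumb line: Δψ = -0.0718, q = Δφ/Δψ = 0.3402, d_rh = R√(Δφ²+q²Δλ²) = 5742.3 km
Excess = 5742.3 − 4286.7 = 1455.6 ≈ 1456 km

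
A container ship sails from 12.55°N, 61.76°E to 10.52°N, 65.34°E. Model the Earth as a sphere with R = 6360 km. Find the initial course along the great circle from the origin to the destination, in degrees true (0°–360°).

θ = atan2( sin Δλ·cos φ₂ ,  cos φ₁ sin φ₂ − sin φ₁ cos φ₂ cos Δλ )
  = atan2(+0.0614, -0.0350) = 119.69°

119.7°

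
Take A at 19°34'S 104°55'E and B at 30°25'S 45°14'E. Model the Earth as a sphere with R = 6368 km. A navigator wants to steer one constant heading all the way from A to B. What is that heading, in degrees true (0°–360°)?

Meridional parts: M(φ₁)=-0.3483, M(φ₂)=-0.5577 → ΔM = -0.2094;  Δλ = -1.0417 rad
tan C = Δλ / ΔM = +4.9750 → C = 258.63°

258.6°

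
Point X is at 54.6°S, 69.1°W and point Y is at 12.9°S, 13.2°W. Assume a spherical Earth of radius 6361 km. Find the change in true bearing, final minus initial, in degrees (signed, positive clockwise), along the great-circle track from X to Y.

-35.0°

Initial bearing θ₁ = atan2(sin Δλ cos φ₂, cos φ₁ sin φ₂ − sin φ₁ cos φ₂ cos Δλ) = 68.61°
Final bearing θ₂ = (initial bearing from the destination back to the start) + 180° = 33.60°
Δθ = θ₂ − θ₁ = -35.0°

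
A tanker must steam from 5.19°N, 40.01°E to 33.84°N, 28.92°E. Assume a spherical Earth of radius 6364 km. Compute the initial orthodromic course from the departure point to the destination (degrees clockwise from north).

341.6°

θ = atan2( sin Δλ·cos φ₂ ,  cos φ₁ sin φ₂ − sin φ₁ cos φ₂ cos Δλ )
  = atan2(-0.1598, +0.4809) = 341.62°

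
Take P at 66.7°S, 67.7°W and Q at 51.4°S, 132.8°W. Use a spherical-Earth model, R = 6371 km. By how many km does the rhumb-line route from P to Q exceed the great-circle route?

Great circle: cos σ = sin φ₁ sin φ₂ + cos φ₁ cos φ₂ cos Δλ,  σ = 0.6064 rad → d_gc = 3863.600 km
Rhumb line: Δψ = +0.5297, q = Δφ/Δψ = 0.5041, d_rh = R√(Δφ²+q²Δλ²) = 4026.096 km
Excess = 4026.096 − 3863.600 = 162.496 ≈ 162 km

162 km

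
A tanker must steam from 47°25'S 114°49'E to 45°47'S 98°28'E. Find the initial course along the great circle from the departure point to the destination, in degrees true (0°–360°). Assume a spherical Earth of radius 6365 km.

N = sin Δλ·cos φ₂ = -0.1963;  D = cos φ₁ sin φ₂ − sin φ₁ cos φ₂ cos Δλ = +0.0077
initial course = atan2(N, D) = 272.26°

272.3°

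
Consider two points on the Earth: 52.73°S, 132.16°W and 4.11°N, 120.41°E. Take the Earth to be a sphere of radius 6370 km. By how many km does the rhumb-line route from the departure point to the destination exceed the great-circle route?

Great circle: cos σ = sin φ₁ sin φ₂ + cos φ₁ cos φ₂ cos Δλ,  σ = 1.8111 rad → d_gc = 11536.48 km
Rhumb line: Δψ = +1.1588, q = Δφ/Δψ = 0.8561, d_rh = R√(Δφ²+q²Δλ²) = 12020.05 km
Excess = 12020.05 − 11536.48 = 483.57 ≈ 484 km

484 km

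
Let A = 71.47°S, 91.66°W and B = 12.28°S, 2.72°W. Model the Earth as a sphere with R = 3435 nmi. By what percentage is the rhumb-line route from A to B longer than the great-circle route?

5.8%

Great circle: σ = 1.3619 rad → d_gc = Rσ = 4678.0 nmi
Rhumb: Δφ = +1.0331, Δλ = +1.5523, Δψ = +1.5972, q = Δφ/Δψ = 0.6468 → d_rh = R√(Δφ²+q²Δλ²) = 4948.3 nmi
Excess = (4948.3 − 4678.0) / 4678.0 = 270.3 / 4678.0 = 5.78% ≈ 5.8%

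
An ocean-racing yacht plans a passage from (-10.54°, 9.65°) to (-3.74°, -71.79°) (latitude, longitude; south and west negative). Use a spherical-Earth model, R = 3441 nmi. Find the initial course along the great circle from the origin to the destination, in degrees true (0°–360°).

θ = atan2( sin Δλ·cos φ₂ ,  cos φ₁ sin φ₂ − sin φ₁ cos φ₂ cos Δλ )
  = atan2(-0.9868, -0.0370) = 267.85°

267.9°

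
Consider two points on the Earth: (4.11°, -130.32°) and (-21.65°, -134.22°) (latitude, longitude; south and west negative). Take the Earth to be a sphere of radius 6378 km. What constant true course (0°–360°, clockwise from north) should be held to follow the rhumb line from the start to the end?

Meridional parts: M(φ₁)=+0.0718, M(φ₂)=-0.3872 → ΔM = -0.4590;  Δλ = -0.0681 rad
tan C = Δλ / ΔM = +0.1483 → C = 188.44°

188.4°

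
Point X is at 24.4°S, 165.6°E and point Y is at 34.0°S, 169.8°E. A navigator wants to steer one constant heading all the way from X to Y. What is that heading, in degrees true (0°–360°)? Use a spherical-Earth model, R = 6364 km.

Δψ = ln[tan(π/4+φ₂/2)/tan(π/4+φ₁/2)] = -0.1923
Δλ = +0.0733 rad (taken the short way round)
course = atan2(Δλ, Δψ) = 159.13°

159.1°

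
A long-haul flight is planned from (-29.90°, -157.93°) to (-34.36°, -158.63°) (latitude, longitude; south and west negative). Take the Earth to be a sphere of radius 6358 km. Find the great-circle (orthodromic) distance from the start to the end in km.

Haversine: a = sin²(Δφ/2)+cos φ₁ cos φ₂ sin²(Δλ/2) = 0.00154;  σ = 2·atan2(√a,√(1−a))
σ = 4.499° → d = Rσ = 6358·0.07853 = 499 km

499 km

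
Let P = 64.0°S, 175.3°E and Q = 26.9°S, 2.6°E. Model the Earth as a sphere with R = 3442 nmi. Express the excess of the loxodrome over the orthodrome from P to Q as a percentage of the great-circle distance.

Great circle: σ = 1.5519 rad → d_gc = Rσ = 5341.7 nmi
Rhumb: Δφ = +0.6475, Δλ = -3.0142, Δψ = +0.9782, q = Δφ/Δψ = 0.6620 → d_rh = R√(Δφ²+q²Δλ²) = 7220.5 nmi
Excess = (7220.5 − 5341.7) / 5341.7 = 1878.8 / 5341.7 = 35.17% ≈ 35.2%

35.2%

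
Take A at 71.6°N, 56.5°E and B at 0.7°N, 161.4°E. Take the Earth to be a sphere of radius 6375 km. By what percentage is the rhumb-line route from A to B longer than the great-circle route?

7.4%

Great circle: σ = 1.6404 rad → d_gc = Rσ = 10457.7 km
Rhumb: Δφ = -1.2374, Δλ = +1.8309, Δψ = -1.8082, q = Δφ/Δψ = 0.6844 → d_rh = R√(Δφ²+q²Δλ²) = 11226.5 km
Excess = (11226.5 − 10457.7) / 10457.7 = 768.8 / 10457.7 = 7.352% ≈ 7.4%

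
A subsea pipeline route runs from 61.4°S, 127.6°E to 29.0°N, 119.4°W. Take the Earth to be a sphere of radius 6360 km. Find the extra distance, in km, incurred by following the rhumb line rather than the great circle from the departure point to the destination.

Great circle: cos σ = sin φ₁ sin φ₂ + cos φ₁ cos φ₂ cos Δλ,  σ = 2.2009 rad → d_gc = 13997.8 km
Rhumb line: Δψ = +1.8961, q = Δφ/Δψ = 0.8321, d_rh = R√(Δφ²+q²Δλ²) = 14478.6 km
Excess = 14478.6 − 13997.8 = 480.8 ≈ 481 km

481 km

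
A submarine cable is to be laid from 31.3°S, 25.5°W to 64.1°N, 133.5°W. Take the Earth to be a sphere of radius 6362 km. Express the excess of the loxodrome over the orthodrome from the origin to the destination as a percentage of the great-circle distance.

3.3%

Great circle: σ = 2.1928 rad → d_gc = Rσ = 13950.6 km
Rhumb: Δφ = +1.6650, Δλ = -1.8850, Δψ = +2.0456, q = Δφ/Δψ = 0.8140 → d_rh = R√(Δφ²+q²Δλ²) = 14404.6 km
Excess = (14404.6 − 13950.6) / 13950.6 = 454.0 / 13950.6 = 3.254% ≈ 3.3%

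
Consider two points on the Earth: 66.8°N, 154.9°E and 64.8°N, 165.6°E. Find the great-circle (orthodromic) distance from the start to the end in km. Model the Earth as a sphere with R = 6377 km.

536 km

cos σ = sin φ₁ sin φ₂ + cos φ₁ cos φ₂ cos Δλ
      = sin(66.80°)sin(64.80°) + cos(66.80°)cos(64.80°)cos(10.70°) = 0.9965
σ = 4.813° → d = Rσ = 6377·0.08400 = 536 km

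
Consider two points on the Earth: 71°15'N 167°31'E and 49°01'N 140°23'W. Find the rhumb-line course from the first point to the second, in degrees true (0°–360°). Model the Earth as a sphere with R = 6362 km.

Meridional parts: M(φ₁)=+1.8012, M(φ₂)=+0.9843 → ΔM = -0.8169;  Δλ = +0.9093 rad
tan C = Δλ / ΔM = -1.1131 → C = 131.94°

131.9°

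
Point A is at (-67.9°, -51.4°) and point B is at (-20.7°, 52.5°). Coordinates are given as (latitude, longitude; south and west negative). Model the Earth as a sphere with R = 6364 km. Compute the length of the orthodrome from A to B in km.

8435 km

Haversine: a = sin²(Δφ/2)+cos φ₁ cos φ₂ sin²(Δλ/2) = 0.37852;  σ = 2·atan2(√a,√(1−a))
σ = 75.939° → d = Rσ = 6364·1.32538 = 8435 km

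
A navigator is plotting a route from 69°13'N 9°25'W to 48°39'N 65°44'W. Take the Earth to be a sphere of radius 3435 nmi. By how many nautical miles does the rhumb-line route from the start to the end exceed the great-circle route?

Great circle: cos σ = sin φ₁ sin φ₂ + cos φ₁ cos φ₂ cos Δλ,  σ = 0.5884 rad → d_gc = 2021.02 nmi
Rhumb line: Δψ = -0.7216, q = Δφ/Δψ = 0.4974, d_rh = R√(Δφ²+q²Δλ²) = 2083.45 nmi
Excess = 2083.45 − 2021.02 = 62.43 ≈ 62 nmi

62 nmi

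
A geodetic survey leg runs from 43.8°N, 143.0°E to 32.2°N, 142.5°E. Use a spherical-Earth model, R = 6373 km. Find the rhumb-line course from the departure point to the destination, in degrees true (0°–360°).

181.9°

Meridional parts: M(φ₁)=+0.8521, M(φ₂)=+0.5942 → ΔM = -0.2579;  Δλ = -0.0087 rad
tan C = Δλ / ΔM = +0.0338 → C = 181.94°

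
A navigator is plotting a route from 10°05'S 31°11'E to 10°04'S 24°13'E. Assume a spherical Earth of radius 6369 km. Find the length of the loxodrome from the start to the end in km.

762 km

Δψ = ln[tan(π/4+φ₂/2)/tan(π/4+φ₁/2)] = +0.0003;  Δφ = +0.0003 rad,  Δλ = -0.1216 rad
q = Δφ/Δψ = 0.9846
d = R·√(Δφ² + q²Δλ²) = 6369·0.11972 = 762 km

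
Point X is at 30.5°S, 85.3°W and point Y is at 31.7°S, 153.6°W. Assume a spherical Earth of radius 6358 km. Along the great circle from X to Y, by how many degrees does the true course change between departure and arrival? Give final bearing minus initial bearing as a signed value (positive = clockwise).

+38.6°

Initial bearing θ₁ = atan2(sin Δλ cos φ₂, cos φ₁ sin φ₂ − sin φ₁ cos φ₂ cos Δλ) = 249.66°
Final bearing θ₂ = (initial bearing from the destination back to the start) + 180° = 288.28°
Δθ = θ₂ − θ₁ = +38.6°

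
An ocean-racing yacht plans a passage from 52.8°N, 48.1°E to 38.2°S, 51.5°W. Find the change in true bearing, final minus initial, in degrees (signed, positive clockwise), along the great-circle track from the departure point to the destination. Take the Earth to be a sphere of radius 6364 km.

Initial bearing θ₁ = atan2(sin Δλ cos φ₂, cos φ₁ sin φ₂ − sin φ₁ cos φ₂ cos Δλ) = 250.82°
Final bearing θ₂ = (initial bearing from the destination back to the start) + 180° = 226.61°
Δθ = θ₂ − θ₁ = -24.2°

-24.2°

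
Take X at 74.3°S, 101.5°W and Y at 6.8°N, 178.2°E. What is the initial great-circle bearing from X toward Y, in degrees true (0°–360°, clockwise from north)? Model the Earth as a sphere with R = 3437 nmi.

281.2°

N = sin Δλ·cos φ₂ = -0.9788;  D = cos φ₁ sin φ₂ − sin φ₁ cos φ₂ cos Δλ = +0.1931
initial course = atan2(N, D) = 281.16°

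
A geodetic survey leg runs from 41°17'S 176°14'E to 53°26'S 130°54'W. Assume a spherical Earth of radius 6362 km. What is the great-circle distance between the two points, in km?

4092 km

Haversine: a = sin²(Δφ/2)+cos φ₁ cos φ₂ sin²(Δλ/2) = 0.09992;  σ = 2·atan2(√a,√(1−a))
σ = 36.854° → d = Rσ = 6362·0.64322 = 4092 km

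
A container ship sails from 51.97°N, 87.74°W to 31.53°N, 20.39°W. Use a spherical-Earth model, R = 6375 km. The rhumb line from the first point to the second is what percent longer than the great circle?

Great circle: σ = 0.9095 rad → d_gc = Rσ = 5798.0 km
Rhumb: Δφ = -0.3567, Δλ = +1.1755, Δψ = -0.4849, q = Δφ/Δψ = 0.7357 → d_rh = R√(Δφ²+q²Δλ²) = 5963.5 km
Excess = (5963.5 − 5798.0) / 5798.0 = 165.5 / 5798.0 = 2.854% ≈ 2.9%

2.9%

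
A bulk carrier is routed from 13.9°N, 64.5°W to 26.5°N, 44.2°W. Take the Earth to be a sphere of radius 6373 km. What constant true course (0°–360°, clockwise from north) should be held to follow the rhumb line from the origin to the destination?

56.5°

Meridional parts: M(φ₁)=+0.2450, M(φ₂)=+0.4799 → ΔM = +0.2349;  Δλ = +0.3543 rad
tan C = Δλ / ΔM = +1.5081 → C = 56.45°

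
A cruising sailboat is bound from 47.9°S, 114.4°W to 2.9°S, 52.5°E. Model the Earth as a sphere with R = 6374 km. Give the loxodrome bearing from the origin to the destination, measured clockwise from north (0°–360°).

Δψ = ln[tan(π/4+φ₂/2)/tan(π/4+φ₁/2)] = +0.9042
Δλ = +2.9130 rad (taken the short way round)
course = atan2(Δλ, Δψ) = 72.75°

72.8°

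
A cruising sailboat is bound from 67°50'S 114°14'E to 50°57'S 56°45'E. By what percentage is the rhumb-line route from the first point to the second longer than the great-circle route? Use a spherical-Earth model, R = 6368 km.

3.3%

Great circle: σ = 0.5605 rad → d_gc = Rσ = 3569.5 km
Rhumb: Δφ = +0.2947, Δλ = -1.0033, Δψ = +0.5935, q = Δφ/Δψ = 0.4965 → d_rh = R√(Δφ²+q²Δλ²) = 3685.7 km
Excess = (3685.7 − 3569.5) / 3569.5 = 116.2 / 3569.5 = 3.26% ≈ 3.3%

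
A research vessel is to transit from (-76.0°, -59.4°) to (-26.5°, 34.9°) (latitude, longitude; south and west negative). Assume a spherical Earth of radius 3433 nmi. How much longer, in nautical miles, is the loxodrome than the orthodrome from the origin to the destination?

Great circle: cos σ = sin φ₁ sin φ₂ + cos φ₁ cos φ₂ cos Δλ,  σ = 1.1410 rad → d_gc = 3916.96 nmi
Rhumb line: Δψ = +1.6174, q = Δφ/Δψ = 0.5342, d_rh = R√(Δφ²+q²Δλ²) = 4231.48 nmi
Excess = 4231.48 − 3916.96 = 314.52 ≈ 315 nmi

315 nmi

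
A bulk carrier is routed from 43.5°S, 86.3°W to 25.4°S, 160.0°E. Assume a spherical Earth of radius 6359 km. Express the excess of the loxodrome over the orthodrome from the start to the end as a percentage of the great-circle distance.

Great circle: σ = 1.5389 rad → d_gc = Rσ = 9785.9 km
Rhumb: Δφ = +0.3159, Δλ = -1.9844, Δψ = +0.3862, q = Δφ/Δψ = 0.8179 → d_rh = R√(Δφ²+q²Δλ²) = 10515.0 km
Excess = (10515.0 − 9785.9) / 9785.9 = 729.1 / 9785.9 = 7.451% ≈ 7.5%

7.5%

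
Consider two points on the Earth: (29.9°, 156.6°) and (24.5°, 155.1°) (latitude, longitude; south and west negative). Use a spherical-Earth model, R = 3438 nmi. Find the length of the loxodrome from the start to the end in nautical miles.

Rhumb course C = atan2(Δλ, Δψ) with Δψ = ln[tan(π/4+φ₂/2)/tan(π/4+φ₁/2)] = -0.1060, Δλ = -0.0262 → C = 193.87°
d = R·|Δφ| / |cos C| = 3438·0.09425 / 0.97084 = 334 nmi

334 nmi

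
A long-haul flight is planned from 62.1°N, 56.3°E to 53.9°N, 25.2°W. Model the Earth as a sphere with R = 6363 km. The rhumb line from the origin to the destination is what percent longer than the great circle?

Great circle: σ = 0.7154 rad → d_gc = Rσ = 4552.1 km
Rhumb: Δφ = -0.1431, Δλ = -1.4224, Δψ = -0.2715, q = Δφ/Δψ = 0.5271 → d_rh = R√(Δφ²+q²Δλ²) = 4857.3 km
Excess = (4857.3 − 4552.1) / 4552.1 = 305.2 / 4552.1 = 6.70% ≈ 6.7%

6.7%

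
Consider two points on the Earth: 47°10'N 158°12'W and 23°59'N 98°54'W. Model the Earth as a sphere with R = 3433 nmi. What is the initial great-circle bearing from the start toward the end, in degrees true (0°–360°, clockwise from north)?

94.8°

N = sin Δλ·cos φ₂ = +0.7856;  D = cos φ₁ sin φ₂ − sin φ₁ cos φ₂ cos Δλ = -0.0657
initial course = atan2(N, D) = 94.78°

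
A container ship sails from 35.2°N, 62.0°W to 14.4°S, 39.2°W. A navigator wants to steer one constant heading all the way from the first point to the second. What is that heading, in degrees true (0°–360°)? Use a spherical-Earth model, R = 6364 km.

Δψ = ln[tan(π/4+φ₂/2)/tan(π/4+φ₁/2)] = -0.9111
Δλ = +0.3979 rad (taken the short way round)
course = atan2(Δλ, Δψ) = 156.41°

156.4°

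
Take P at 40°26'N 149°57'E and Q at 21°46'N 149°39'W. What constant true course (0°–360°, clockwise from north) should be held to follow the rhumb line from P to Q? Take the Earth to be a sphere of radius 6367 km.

110.0°

Δψ = ln[tan(π/4+φ₂/2)/tan(π/4+φ₁/2)] = -0.3834
Δλ = +1.0542 rad (taken the short way round)
course = atan2(Δλ, Δψ) = 109.99°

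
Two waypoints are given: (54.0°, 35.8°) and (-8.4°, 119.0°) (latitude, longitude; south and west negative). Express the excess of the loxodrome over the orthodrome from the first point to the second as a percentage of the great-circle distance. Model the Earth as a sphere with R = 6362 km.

2.0%

Great circle: σ = 1.6202 rad → d_gc = Rσ = 10307.4 km
Rhumb: Δφ = -1.0891, Δλ = +1.4521, Δψ = -1.2713, q = Δφ/Δψ = 0.8567 → d_rh = R√(Δφ²+q²Δλ²) = 10518.6 km
Excess = (10518.6 − 10307.4) / 10307.4 = 211.2 / 10307.4 = 2.049% ≈ 2.0%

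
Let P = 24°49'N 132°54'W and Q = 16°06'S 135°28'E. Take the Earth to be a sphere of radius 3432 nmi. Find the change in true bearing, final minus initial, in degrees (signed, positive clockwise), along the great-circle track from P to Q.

-9.5°

At departure: θ₁ = atan2(sin Δλ cos φ₂, cos φ₁ sin φ₂ − sin φ₁ cos φ₂ cos Δλ) = 255.96°
At arrival: θ₂ = atan2(sin Δλ cos φ₁, −cos φ₂ sin φ₁ + sin φ₂ cos φ₁ cos Δλ) = 246.42°
Δθ = θ₂ − θ₁ = -9.5°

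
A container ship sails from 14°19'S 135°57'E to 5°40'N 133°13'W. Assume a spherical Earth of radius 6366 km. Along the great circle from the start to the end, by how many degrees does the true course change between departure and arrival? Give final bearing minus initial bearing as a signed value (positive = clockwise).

Initial bearing θ₁ = atan2(sin Δλ cos φ₂, cos φ₁ sin φ₂ − sin φ₁ cos φ₂ cos Δλ) = 84.71°
Final bearing θ₂ = (initial bearing from the destination back to the start) + 180° = 75.83°
Δθ = θ₂ − θ₁ = -8.9°

-8.9°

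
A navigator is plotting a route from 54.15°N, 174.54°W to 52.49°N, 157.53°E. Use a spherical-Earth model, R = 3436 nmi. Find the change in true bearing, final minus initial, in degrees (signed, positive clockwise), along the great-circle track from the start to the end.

Initial bearing θ₁ = atan2(sin Δλ cos φ₂, cos φ₁ sin φ₂ − sin φ₁ cos φ₂ cos Δλ) = 275.71°
Final bearing θ₂ = (initial bearing from the destination back to the start) + 180° = 253.15°
Δθ = θ₂ − θ₁ = -22.6°

-22.6°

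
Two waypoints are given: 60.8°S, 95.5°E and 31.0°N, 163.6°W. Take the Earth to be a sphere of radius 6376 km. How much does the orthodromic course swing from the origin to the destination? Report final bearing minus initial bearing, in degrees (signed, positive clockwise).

At departure: θ₁ = atan2(sin Δλ cos φ₂, cos φ₁ sin φ₂ − sin φ₁ cos φ₂ cos Δλ) = 82.57°
At arrival: θ₂ = atan2(sin Δλ cos φ₁, −cos φ₂ sin φ₁ + sin φ₂ cos φ₁ cos Δλ) = 34.36°
Δθ = θ₂ − θ₁ = -48.2°

-48.2°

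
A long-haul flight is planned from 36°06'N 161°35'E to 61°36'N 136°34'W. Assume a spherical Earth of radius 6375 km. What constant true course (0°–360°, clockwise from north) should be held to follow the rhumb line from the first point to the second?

Meridional parts: M(φ₁)=+0.6764, M(φ₂)=+1.3742 → ΔM = +0.6978;  Δλ = +1.0795 rad
tan C = Δλ / ΔM = +1.5470 → C = 57.12°

57.1°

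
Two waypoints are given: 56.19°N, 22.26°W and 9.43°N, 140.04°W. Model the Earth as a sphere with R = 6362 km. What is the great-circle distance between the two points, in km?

cos σ = sin φ₁ sin φ₂ + cos φ₁ cos φ₂ cos Δλ
      = sin(56.19°)sin(9.43°) + cos(56.19°)cos(9.43°)cos(-117.78°) = -0.1197
σ = 96.875° → d = Rσ = 6362·1.69079 = 10757 km

10757 km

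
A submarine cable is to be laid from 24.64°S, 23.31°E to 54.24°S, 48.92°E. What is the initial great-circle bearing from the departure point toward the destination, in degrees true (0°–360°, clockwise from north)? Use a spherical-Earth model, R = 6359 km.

N = sin Δλ·cos φ₂ = +0.2526;  D = cos φ₁ sin φ₂ − sin φ₁ cos φ₂ cos Δλ = -0.5179
initial course = atan2(N, D) = 154.00°

154.0°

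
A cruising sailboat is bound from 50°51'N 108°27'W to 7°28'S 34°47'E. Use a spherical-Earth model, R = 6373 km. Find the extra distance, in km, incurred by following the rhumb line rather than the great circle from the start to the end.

1230 km

Great circle: cos σ = sin φ₁ sin φ₂ + cos φ₁ cos φ₂ cos Δλ,  σ = 2.2171 rad → d_gc = 14129.7 km
Rhumb line: Δψ = -1.1647, q = Δφ/Δψ = 0.8739, d_rh = R√(Δφ²+q²Δλ²) = 15360.0 km
Excess = 15360.0 − 14129.7 = 1230.3 ≈ 1230 km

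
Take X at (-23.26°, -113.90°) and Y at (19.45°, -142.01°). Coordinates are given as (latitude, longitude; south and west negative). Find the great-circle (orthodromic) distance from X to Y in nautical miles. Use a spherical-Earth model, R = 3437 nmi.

3045 nmi

cos σ = sin φ₁ sin φ₂ + cos φ₁ cos φ₂ cos Δλ
      = sin(-23.26°)sin(19.45°) + cos(-23.26°)cos(19.45°)cos(-28.11°) = 0.6326
σ = 50.757° → d = Rσ = 3437·0.88587 = 3045 nmi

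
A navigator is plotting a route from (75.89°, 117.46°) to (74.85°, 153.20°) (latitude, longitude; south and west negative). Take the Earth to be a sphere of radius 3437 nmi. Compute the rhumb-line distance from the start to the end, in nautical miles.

545 nmi

Δψ = ln[tan(π/4+φ₂/2)/tan(π/4+φ₁/2)] = -0.0719;  Δφ = -0.0182 rad,  Δλ = +0.6238 rad
q = Δφ/Δψ = 0.2525
d = R·√(Δφ² + q²Δλ²) = 3437·0.15853 = 545 nmi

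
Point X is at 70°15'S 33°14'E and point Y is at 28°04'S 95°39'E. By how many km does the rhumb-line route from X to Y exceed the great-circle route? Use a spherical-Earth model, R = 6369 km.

Great circle: cos σ = sin φ₁ sin φ₂ + cos φ₁ cos φ₂ cos Δλ,  σ = 0.9510 rad → d_gc = 6056.8 km
Rhumb line: Δψ = +1.2375, q = Δφ/Δψ = 0.5949, d_rh = R√(Δφ²+q²Δλ²) = 6247.0 km
Excess = 6247.0 − 6056.8 = 190.2 ≈ 190 km

190 km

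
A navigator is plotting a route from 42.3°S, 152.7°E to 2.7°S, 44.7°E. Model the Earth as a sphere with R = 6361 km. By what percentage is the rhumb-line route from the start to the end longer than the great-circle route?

3.4%

Great circle: σ = 1.7687 rad → d_gc = Rσ = 11250.6 km
Rhumb: Δφ = +0.6912, Δλ = -1.8850, Δψ = +0.7691, q = Δφ/Δψ = 0.8987 → d_rh = R√(Δφ²+q²Δλ²) = 11637.5 km
Excess = (11637.5 − 11250.6) / 11250.6 = 386.9 / 11250.6 = 3.44% ≈ 3.4%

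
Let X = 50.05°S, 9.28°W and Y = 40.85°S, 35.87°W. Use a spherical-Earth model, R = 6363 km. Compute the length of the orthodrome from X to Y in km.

2293 km

Haversine: a = sin²(Δφ/2)+cos φ₁ cos φ₂ sin²(Δλ/2) = 0.03212;  σ = 2·atan2(√a,√(1−a))
σ = 20.648° → d = Rσ = 6363·0.36038 = 2293 km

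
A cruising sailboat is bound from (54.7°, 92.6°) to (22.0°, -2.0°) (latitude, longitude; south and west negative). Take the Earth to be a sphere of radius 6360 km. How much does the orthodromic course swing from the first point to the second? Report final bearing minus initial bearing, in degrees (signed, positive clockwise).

-70.0°

Initial bearing θ₁ = atan2(sin Δλ cos φ₂, cos φ₁ sin φ₂ − sin φ₁ cos φ₂ cos Δλ) = 286.69°
Final bearing θ₂ = (initial bearing from the destination back to the start) + 180° = 216.65°
Δθ = θ₂ − θ₁ = -70.0°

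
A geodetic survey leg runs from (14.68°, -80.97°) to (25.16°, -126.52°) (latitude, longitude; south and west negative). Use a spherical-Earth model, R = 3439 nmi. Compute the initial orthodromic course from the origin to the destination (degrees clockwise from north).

291.2°

N = sin Δλ·cos φ₂ = -0.6461;  D = cos φ₁ sin φ₂ − sin φ₁ cos φ₂ cos Δλ = +0.2506
initial course = atan2(N, D) = 291.20°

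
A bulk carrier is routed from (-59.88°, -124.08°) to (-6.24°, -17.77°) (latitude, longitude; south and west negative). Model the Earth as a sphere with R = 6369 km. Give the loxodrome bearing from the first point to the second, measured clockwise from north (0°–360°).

57.0°

Meridional parts: M(φ₁)=-1.3128, M(φ₂)=-0.1091 → ΔM = +1.2037;  Δλ = +1.8555 rad
tan C = Δλ / ΔM = +1.5415 → C = 57.03°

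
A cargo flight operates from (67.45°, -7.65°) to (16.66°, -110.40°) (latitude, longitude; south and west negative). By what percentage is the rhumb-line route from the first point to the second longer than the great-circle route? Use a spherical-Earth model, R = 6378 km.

Great circle: σ = 1.3861 rad → d_gc = Rσ = 8840.3 km
Rhumb: Δφ = -0.8865, Δλ = -1.7933, Δψ = -1.3177, q = Δφ/Δψ = 0.6728 → d_rh = R√(Δφ²+q²Δλ²) = 9548.6 km
Excess = (9548.6 − 8840.3) / 8840.3 = 708.3 / 8840.3 = 8.01% ≈ 8.0%

8.0%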